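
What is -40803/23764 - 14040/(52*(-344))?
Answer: -476247/510926 ≈ -0.93213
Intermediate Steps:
-40803/23764 - 14040/(52*(-344)) = -40803*1/23764 - 14040/(-17888) = -40803/23764 - 14040*(-1/17888) = -40803/23764 + 135/172 = -476247/510926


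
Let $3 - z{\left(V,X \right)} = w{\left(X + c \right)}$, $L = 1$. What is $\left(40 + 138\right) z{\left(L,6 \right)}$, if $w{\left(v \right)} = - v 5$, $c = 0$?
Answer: $5874$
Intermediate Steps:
$w{\left(v \right)} = - 5 v$
$z{\left(V,X \right)} = 3 + 5 X$ ($z{\left(V,X \right)} = 3 - - 5 \left(X + 0\right) = 3 - - 5 X = 3 + 5 X$)
$\left(40 + 138\right) z{\left(L,6 \right)} = \left(40 + 138\right) \left(3 + 5 \cdot 6\right) = 178 \left(3 + 30\right) = 178 \cdot 33 = 5874$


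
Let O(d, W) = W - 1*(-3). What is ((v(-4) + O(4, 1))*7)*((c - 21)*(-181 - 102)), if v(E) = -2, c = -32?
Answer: 209986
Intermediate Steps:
O(d, W) = 3 + W (O(d, W) = W + 3 = 3 + W)
((v(-4) + O(4, 1))*7)*((c - 21)*(-181 - 102)) = ((-2 + (3 + 1))*7)*((-32 - 21)*(-181 - 102)) = ((-2 + 4)*7)*(-53*(-283)) = (2*7)*14999 = 14*14999 = 209986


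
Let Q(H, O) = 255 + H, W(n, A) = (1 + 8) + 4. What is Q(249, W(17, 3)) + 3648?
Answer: 4152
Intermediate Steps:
W(n, A) = 13 (W(n, A) = 9 + 4 = 13)
Q(249, W(17, 3)) + 3648 = (255 + 249) + 3648 = 504 + 3648 = 4152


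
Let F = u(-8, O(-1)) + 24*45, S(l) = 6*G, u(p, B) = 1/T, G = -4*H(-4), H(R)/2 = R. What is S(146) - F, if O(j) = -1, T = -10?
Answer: -8879/10 ≈ -887.90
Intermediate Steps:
H(R) = 2*R
G = 32 (G = -8*(-4) = -4*(-8) = 32)
u(p, B) = -1/10 (u(p, B) = 1/(-10) = -1/10)
S(l) = 192 (S(l) = 6*32 = 192)
F = 10799/10 (F = -1/10 + 24*45 = -1/10 + 1080 = 10799/10 ≈ 1079.9)
S(146) - F = 192 - 1*10799/10 = 192 - 10799/10 = -8879/10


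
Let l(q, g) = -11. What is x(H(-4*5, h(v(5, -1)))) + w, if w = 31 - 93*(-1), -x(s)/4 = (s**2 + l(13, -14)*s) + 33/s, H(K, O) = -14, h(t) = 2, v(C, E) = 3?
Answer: -8866/7 ≈ -1266.6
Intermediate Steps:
x(s) = -132/s - 4*s**2 + 44*s (x(s) = -4*((s**2 - 11*s) + 33/s) = -4*(s**2 - 11*s + 33/s) = -132/s - 4*s**2 + 44*s)
w = 124 (w = 31 + 93 = 124)
x(H(-4*5, h(v(5, -1)))) + w = 4*(-33 + (-14)**2*(11 - 1*(-14)))/(-14) + 124 = 4*(-1/14)*(-33 + 196*(11 + 14)) + 124 = 4*(-1/14)*(-33 + 196*25) + 124 = 4*(-1/14)*(-33 + 4900) + 124 = 4*(-1/14)*4867 + 124 = -9734/7 + 124 = -8866/7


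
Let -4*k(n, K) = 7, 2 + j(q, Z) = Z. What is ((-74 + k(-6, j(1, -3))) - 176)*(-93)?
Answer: 93651/4 ≈ 23413.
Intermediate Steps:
j(q, Z) = -2 + Z
k(n, K) = -7/4 (k(n, K) = -¼*7 = -7/4)
((-74 + k(-6, j(1, -3))) - 176)*(-93) = ((-74 - 7/4) - 176)*(-93) = (-303/4 - 176)*(-93) = -1007/4*(-93) = 93651/4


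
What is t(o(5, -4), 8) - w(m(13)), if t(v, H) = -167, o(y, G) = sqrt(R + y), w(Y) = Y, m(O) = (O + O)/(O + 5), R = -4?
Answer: -1516/9 ≈ -168.44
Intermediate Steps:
m(O) = 2*O/(5 + O) (m(O) = (2*O)/(5 + O) = 2*O/(5 + O))
o(y, G) = sqrt(-4 + y)
t(o(5, -4), 8) - w(m(13)) = -167 - 2*13/(5 + 13) = -167 - 2*13/18 = -167 - 1*13/9 = -167 - 13/9 = -1516/9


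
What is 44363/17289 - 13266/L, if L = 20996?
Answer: 351044837/181499922 ≈ 1.9341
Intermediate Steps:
44363/17289 - 13266/L = 44363/17289 - 13266/20996 = 44363*(1/17289) - 13266*1/20996 = 44363/17289 - 6633/10498 = 351044837/181499922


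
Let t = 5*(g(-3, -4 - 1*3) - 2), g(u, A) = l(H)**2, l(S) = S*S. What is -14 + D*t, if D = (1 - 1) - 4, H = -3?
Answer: -1594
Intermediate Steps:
l(S) = S**2
g(u, A) = 81 (g(u, A) = ((-3)**2)**2 = 9**2 = 81)
D = -4 (D = 0 - 4 = -4)
t = 395 (t = 5*(81 - 2) = 5*79 = 395)
-14 + D*t = -14 - 4*395 = -14 - 1580 = -1594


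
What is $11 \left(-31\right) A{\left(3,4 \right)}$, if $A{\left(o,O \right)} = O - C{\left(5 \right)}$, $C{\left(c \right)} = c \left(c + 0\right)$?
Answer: $7161$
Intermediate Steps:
$C{\left(c \right)} = c^{2}$ ($C{\left(c \right)} = c c = c^{2}$)
$A{\left(o,O \right)} = -25 + O$ ($A{\left(o,O \right)} = O - 5^{2} = O - 25 = -25 + O$)
$11 \left(-31\right) A{\left(3,4 \right)} = 11 \left(-31\right) \left(-25 + 4\right) = \left(-341\right) \left(-21\right) = 7161$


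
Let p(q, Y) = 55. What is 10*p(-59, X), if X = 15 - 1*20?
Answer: 550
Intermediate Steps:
X = -5 (X = 15 - 20 = -5)
10*p(-59, X) = 10*55 = 550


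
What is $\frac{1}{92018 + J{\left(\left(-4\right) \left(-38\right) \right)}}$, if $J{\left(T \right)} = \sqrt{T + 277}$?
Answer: $\frac{92018}{8467311895} - \frac{\sqrt{429}}{8467311895} \approx 1.0865 \cdot 10^{-5}$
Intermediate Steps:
$J{\left(T \right)} = \sqrt{277 + T}$
$\frac{1}{92018 + J{\left(\left(-4\right) \left(-38\right) \right)}} = \frac{1}{92018 + \sqrt{277 - -152}} = \frac{1}{92018 + \sqrt{277 + 152}} = \frac{1}{92018 + \sqrt{429}}$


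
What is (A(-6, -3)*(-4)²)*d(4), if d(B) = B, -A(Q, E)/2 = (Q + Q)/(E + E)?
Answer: -256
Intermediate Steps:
A(Q, E) = -2*Q/E (A(Q, E) = -2*(Q + Q)/(E + E) = -2*2*Q/(2*E) = -2*2*Q*1/(2*E) = -2*Q/E)
(A(-6, -3)*(-4)²)*d(4) = (-2*(-6)/(-3)*(-4)²)*4 = (-2*(-6)*(-⅓)*16)*4 = -4*16*4 = -64*4 = -256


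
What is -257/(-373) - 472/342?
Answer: -44081/63783 ≈ -0.69111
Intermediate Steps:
-257/(-373) - 472/342 = -257*(-1/373) - 472*1/342 = 257/373 - 236/171 = -44081/63783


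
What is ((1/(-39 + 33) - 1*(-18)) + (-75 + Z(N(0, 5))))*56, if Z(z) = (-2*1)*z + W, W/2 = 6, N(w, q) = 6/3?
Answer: -8260/3 ≈ -2753.3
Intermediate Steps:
N(w, q) = 2 (N(w, q) = 6*(⅓) = 2)
W = 12 (W = 2*6 = 12)
Z(z) = 12 - 2*z (Z(z) = (-2*1)*z + 12 = -2*z + 12 = 12 - 2*z)
((1/(-39 + 33) - 1*(-18)) + (-75 + Z(N(0, 5))))*56 = ((1/(-39 + 33) - 1*(-18)) + (-75 + (12 - 2*2)))*56 = ((1/(-6) + 18) + (-75 + (12 - 4)))*56 = ((-⅙ + 18) + (-75 + 8))*56 = (107/6 - 67)*56 = -295/6*56 = -8260/3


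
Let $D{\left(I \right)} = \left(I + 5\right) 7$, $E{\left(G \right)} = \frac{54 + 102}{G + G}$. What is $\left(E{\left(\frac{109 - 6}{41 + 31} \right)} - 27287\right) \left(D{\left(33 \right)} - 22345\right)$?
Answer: $\frac{61930380655}{103} \approx 6.0127 \cdot 10^{8}$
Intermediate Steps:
$E{\left(G \right)} = \frac{78}{G}$ ($E{\left(G \right)} = \frac{156}{2 G} = 156 \frac{1}{2 G} = \frac{78}{G}$)
$D{\left(I \right)} = 35 + 7 I$ ($D{\left(I \right)} = \left(5 + I\right) 7 = 35 + 7 I$)
$\left(E{\left(\frac{109 - 6}{41 + 31} \right)} - 27287\right) \left(D{\left(33 \right)} - 22345\right) = \left(\frac{78}{\left(109 - 6\right) \frac{1}{41 + 31}} - 27287\right) \left(\left(35 + 7 \cdot 33\right) - 22345\right) = \left(\frac{78}{103 \cdot \frac{1}{72}} - 27287\right) \left(\left(35 + 231\right) - 22345\right) = \left(\frac{78}{103 \cdot \frac{1}{72}} - 27287\right) \left(266 - 22345\right) = \left(\frac{78}{\frac{103}{72}} - 27287\right) \left(-22079\right) = \left(78 \cdot \frac{72}{103} - 27287\right) \left(-22079\right) = \left(\frac{5616}{103} - 27287\right) \left(-22079\right) = \left(- \frac{2804945}{103}\right) \left(-22079\right) = \frac{61930380655}{103}$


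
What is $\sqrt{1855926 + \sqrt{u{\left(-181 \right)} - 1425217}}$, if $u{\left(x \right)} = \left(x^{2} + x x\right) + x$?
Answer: $\sqrt{1855926 + 2 i \sqrt{339969}} \approx 1362.3 + 0.428 i$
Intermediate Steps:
$u{\left(x \right)} = x + 2 x^{2}$ ($u{\left(x \right)} = \left(x^{2} + x^{2}\right) + x = 2 x^{2} + x = x + 2 x^{2}$)
$\sqrt{1855926 + \sqrt{u{\left(-181 \right)} - 1425217}} = \sqrt{1855926 + \sqrt{- 181 \left(1 + 2 \left(-181\right)\right) - 1425217}} = \sqrt{1855926 + \sqrt{- 181 \left(1 - 362\right) - 1425217}} = \sqrt{1855926 + \sqrt{\left(-181\right) \left(-361\right) - 1425217}} = \sqrt{1855926 + \sqrt{65341 - 1425217}} = \sqrt{1855926 + \sqrt{-1359876}} = \sqrt{1855926 + 2 i \sqrt{339969}}$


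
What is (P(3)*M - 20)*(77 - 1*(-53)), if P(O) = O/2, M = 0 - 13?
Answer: -5135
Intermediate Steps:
M = -13
P(O) = O/2 (P(O) = O*(1/2) = O/2)
(P(3)*M - 20)*(77 - 1*(-53)) = (((1/2)*3)*(-13) - 20)*(77 - 1*(-53)) = ((3/2)*(-13) - 20)*(77 + 53) = (-39/2 - 20)*130 = -79/2*130 = -5135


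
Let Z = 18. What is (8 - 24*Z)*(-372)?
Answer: 157728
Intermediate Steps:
(8 - 24*Z)*(-372) = (8 - 24*18)*(-372) = (8 - 432)*(-372) = -424*(-372) = 157728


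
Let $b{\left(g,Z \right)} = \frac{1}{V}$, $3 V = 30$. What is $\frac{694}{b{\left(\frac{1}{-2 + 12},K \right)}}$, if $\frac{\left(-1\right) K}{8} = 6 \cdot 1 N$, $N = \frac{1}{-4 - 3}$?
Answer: $6940$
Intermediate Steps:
$V = 10$ ($V = \frac{1}{3} \cdot 30 = 10$)
$N = - \frac{1}{7}$ ($N = \frac{1}{-7} = - \frac{1}{7} \approx -0.14286$)
$K = \frac{48}{7}$ ($K = - 8 \cdot 6 \cdot 1 \left(- \frac{1}{7}\right) = - 8 \cdot 6 \left(- \frac{1}{7}\right) = \left(-8\right) \left(- \frac{6}{7}\right) = \frac{48}{7} \approx 6.8571$)
$b{\left(g,Z \right)} = \frac{1}{10}$
$\frac{694}{b{\left(\frac{1}{-2 + 12},K \right)}} = 694 \frac{1}{\frac{1}{10}} = 694 \cdot 10 = 6940$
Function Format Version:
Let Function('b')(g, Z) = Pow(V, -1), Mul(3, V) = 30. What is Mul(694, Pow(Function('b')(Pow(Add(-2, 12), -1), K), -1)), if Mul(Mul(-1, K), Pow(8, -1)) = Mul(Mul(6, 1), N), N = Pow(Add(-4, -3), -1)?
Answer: 6940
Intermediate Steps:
V = 10 (V = Mul(Rational(1, 3), 30) = 10)
N = Rational(-1, 7) (N = Pow(-7, -1) = Rational(-1, 7) ≈ -0.14286)
K = Rational(48, 7) (K = Mul(-8, Mul(Mul(6, 1), Rational(-1, 7))) = Mul(-8, Mul(6, Rational(-1, 7))) = Mul(-8, Rational(-6, 7)) = Rational(48, 7) ≈ 6.8571)
Function('b')(g, Z) = Rational(1, 10) (Function('b')(g, Z) = Pow(10, -1) = Rational(1, 10))
Mul(694, Pow(Function('b')(Pow(Add(-2, 12), -1), K), -1)) = Mul(694, Pow(Rational(1, 10), -1)) = Mul(694, 10) = 6940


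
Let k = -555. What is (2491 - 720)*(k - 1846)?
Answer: -4252171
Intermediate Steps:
(2491 - 720)*(k - 1846) = (2491 - 720)*(-555 - 1846) = 1771*(-2401) = -4252171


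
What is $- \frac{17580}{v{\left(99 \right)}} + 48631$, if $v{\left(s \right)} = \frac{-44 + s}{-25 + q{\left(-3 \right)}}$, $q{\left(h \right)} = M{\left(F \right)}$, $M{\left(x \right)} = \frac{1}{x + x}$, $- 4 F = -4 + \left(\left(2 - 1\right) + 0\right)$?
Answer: $\frac{620497}{11} \approx 56409.0$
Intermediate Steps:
$F = \frac{3}{4}$ ($F = - \frac{-4 + \left(\left(2 - 1\right) + 0\right)}{4} = - \frac{-4 + \left(1 + 0\right)}{4} = - \frac{-4 + 1}{4} = \left(- \frac{1}{4}\right) \left(-3\right) = \frac{3}{4} \approx 0.75$)
$M{\left(x \right)} = \frac{1}{2 x}$
$q{\left(h \right)} = \frac{2}{3}$ ($q{\left(h \right)} = \frac{1}{2 \cdot \frac{3}{4}} = \frac{1}{2} \cdot \frac{4}{3} = \frac{2}{3}$)
$v{\left(s \right)} = \frac{132}{73} - \frac{3 s}{73}$ ($v{\left(s \right)} = \frac{-44 + s}{-25 + \frac{2}{3}} = \frac{-44 + s}{- \frac{73}{3}} = \left(-44 + s\right) \left(- \frac{3}{73}\right) = \frac{132}{73} - \frac{3 s}{73}$)
$- \frac{17580}{v{\left(99 \right)}} + 48631 = - \frac{17580}{\frac{132}{73} - \frac{297}{73}} + 48631 = - \frac{17580}{- \frac{165}{73}} + 48631 = \left(-17580\right) \left(- \frac{73}{165}\right) + 48631 = \frac{85556}{11} + 48631 = \frac{620497}{11}$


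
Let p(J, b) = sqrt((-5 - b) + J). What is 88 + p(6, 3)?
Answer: 88 + I*sqrt(2) ≈ 88.0 + 1.4142*I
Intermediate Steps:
p(J, b) = sqrt(-5 + J - b)
88 + p(6, 3) = 88 + sqrt(-5 + 6 - 1*3) = 88 + sqrt(-5 + 6 - 3) = 88 + sqrt(-2) = 88 + I*sqrt(2)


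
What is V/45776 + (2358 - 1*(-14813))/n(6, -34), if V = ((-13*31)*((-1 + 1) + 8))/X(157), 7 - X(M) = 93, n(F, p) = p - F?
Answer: -2112423903/4920920 ≈ -429.27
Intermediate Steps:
X(M) = -86 (X(M) = 7 - 1*93 = 7 - 93 = -86)
V = 1612/43 (V = ((-13*31)*((-1 + 1) + 8))/(-86) = -403*(0 + 8)*(-1/86) = -403*8*(-1/86) = -3224*(-1/86) = 1612/43 ≈ 37.488)
V/45776 + (2358 - 1*(-14813))/n(6, -34) = (1612/43)/45776 + (2358 - 1*(-14813))/(-34 - 1*6) = (1612/43)*(1/45776) + (2358 + 14813)/(-34 - 6) = 403/492092 + 17171/(-40) = 403/492092 + 17171*(-1/40) = 403/492092 - 17171/40 = -2112423903/4920920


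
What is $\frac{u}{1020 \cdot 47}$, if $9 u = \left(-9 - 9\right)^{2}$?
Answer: $\frac{3}{3995} \approx 0.00075094$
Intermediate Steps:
$u = 36$ ($u = \frac{\left(-9 - 9\right)^{2}}{9} = \frac{\left(-18\right)^{2}}{9} = \frac{1}{9} \cdot 324 = 36$)
$\frac{u}{1020 \cdot 47} = \frac{36}{1020 \cdot 47} = \frac{36}{47940} = 36 \cdot \frac{1}{47940} = \frac{3}{3995}$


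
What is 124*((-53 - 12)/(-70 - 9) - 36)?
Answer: -344596/79 ≈ -4362.0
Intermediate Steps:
124*((-53 - 12)/(-70 - 9) - 36) = 124*(-65/(-79) - 36) = 124*(-65*(-1/79) - 36) = 124*(65/79 - 36) = 124*(-2779/79) = -344596/79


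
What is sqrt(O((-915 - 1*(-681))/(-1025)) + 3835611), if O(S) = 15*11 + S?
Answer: sqrt(161198495994)/205 ≈ 1958.5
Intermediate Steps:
O(S) = 165 + S
sqrt(O((-915 - 1*(-681))/(-1025)) + 3835611) = sqrt((165 + (-915 - 1*(-681))/(-1025)) + 3835611) = sqrt((165 + (-915 + 681)*(-1/1025)) + 3835611) = sqrt((165 - 234*(-1/1025)) + 3835611) = sqrt((165 + 234/1025) + 3835611) = sqrt(169359/1025 + 3835611) = sqrt(3931670634/1025) = sqrt(161198495994)/205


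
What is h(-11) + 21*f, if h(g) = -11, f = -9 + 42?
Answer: 682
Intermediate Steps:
f = 33
h(-11) + 21*f = -11 + 21*33 = -11 + 693 = 682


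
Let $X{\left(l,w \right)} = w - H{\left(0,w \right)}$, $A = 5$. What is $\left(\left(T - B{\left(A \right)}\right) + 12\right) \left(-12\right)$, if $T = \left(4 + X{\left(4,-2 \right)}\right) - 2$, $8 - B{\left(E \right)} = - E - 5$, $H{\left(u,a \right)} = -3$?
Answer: $36$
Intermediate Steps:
$X{\left(l,w \right)} = 3 + w$ ($X{\left(l,w \right)} = w - -3 = w + 3 = 3 + w$)
$B{\left(E \right)} = 13 + E$ ($B{\left(E \right)} = 8 - \left(- E - 5\right) = 8 - \left(-5 - E\right) = 8 + \left(5 + E\right) = 13 + E$)
$T = 3$ ($T = \left(4 + \left(3 - 2\right)\right) - 2 = \left(4 + 1\right) - 2 = 5 - 2 = 3$)
$\left(\left(T - B{\left(A \right)}\right) + 12\right) \left(-12\right) = \left(\left(3 - \left(13 + 5\right)\right) + 12\right) \left(-12\right) = \left(\left(3 - 18\right) + 12\right) \left(-12\right) = \left(-15 + 12\right) \left(-12\right) = \left(-3\right) \left(-12\right) = 36$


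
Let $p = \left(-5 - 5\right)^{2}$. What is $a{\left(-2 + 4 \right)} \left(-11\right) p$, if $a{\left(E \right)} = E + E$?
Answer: $-4400$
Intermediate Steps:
$a{\left(E \right)} = 2 E$
$p = 100$ ($p = \left(-10\right)^{2} = 100$)
$a{\left(-2 + 4 \right)} \left(-11\right) p = 2 \left(-2 + 4\right) \left(-11\right) 100 = 2 \cdot 2 \left(-11\right) 100 = 4 \left(-11\right) 100 = \left(-44\right) 100 = -4400$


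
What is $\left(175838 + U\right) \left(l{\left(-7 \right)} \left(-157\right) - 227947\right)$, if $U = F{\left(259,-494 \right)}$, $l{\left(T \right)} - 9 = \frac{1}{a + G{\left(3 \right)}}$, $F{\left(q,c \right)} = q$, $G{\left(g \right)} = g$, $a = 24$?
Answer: $- \frac{363515687023}{9} \approx -4.0391 \cdot 10^{10}$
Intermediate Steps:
$l{\left(T \right)} = \frac{244}{27}$ ($l{\left(T \right)} = 9 + \frac{1}{24 + 3} = 9 + \frac{1}{27} = \frac{244}{27}$)
$U = 259$
$\left(175838 + U\right) \left(l{\left(-7 \right)} \left(-157\right) - 227947\right) = \left(175838 + 259\right) \left(\frac{244}{27} \left(-157\right) - 227947\right) = 176097 \left(- \frac{38308}{27} - 227947\right) = 176097 \left(- \frac{6192877}{27}\right) = - \frac{363515687023}{9}$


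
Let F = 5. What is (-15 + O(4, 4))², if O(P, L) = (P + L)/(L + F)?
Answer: 16129/81 ≈ 199.12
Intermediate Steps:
O(P, L) = (L + P)/(5 + L) (O(P, L) = (P + L)/(L + 5) = (L + P)/(5 + L))
(-15 + O(4, 4))² = (-15 + (4 + 4)/(5 + 4))² = (-15 + 8/9)² = (-127/9)² = 16129/81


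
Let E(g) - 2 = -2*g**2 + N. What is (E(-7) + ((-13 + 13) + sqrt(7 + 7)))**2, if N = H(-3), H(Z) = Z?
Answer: (-99 + sqrt(14))**2 ≈ 9074.2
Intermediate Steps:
N = -3
E(g) = -1 - 2*g**2 (E(g) = 2 + (-2*g**2 - 3) = 2 + (-3 - 2*g**2) = -1 - 2*g**2)
(E(-7) + ((-13 + 13) + sqrt(7 + 7)))**2 = ((-1 - 2*(-7)**2) + ((-13 + 13) + sqrt(7 + 7)))**2 = ((-1 - 2*49) + (0 + sqrt(14)))**2 = ((-1 - 98) + sqrt(14))**2 = (-99 + sqrt(14))**2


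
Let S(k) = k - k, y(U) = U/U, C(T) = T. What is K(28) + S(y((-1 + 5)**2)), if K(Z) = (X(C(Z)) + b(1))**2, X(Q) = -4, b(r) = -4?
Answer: 64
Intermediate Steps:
y(U) = 1
K(Z) = 64 (K(Z) = (-4 - 4)**2 = (-8)**2 = 64)
S(k) = 0
K(28) + S(y((-1 + 5)**2)) = 64 + 0 = 64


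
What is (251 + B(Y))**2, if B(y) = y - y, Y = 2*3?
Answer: 63001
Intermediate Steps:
Y = 6
B(y) = 0
(251 + B(Y))**2 = (251 + 0)**2 = 251**2 = 63001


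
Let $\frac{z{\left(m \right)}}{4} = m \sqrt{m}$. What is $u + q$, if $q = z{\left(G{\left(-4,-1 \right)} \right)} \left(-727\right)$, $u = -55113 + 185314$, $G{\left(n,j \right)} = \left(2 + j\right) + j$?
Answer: $130201$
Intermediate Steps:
$G{\left(n,j \right)} = 2 + 2 j$
$u = 130201$
$z{\left(m \right)} = 4 m^{\frac{3}{2}}$ ($z{\left(m \right)} = 4 m \sqrt{m} = 4 m^{\frac{3}{2}}$)
$q = 0$ ($q = 4 \left(2 + 2 \left(-1\right)\right)^{\frac{3}{2}} \left(-727\right) = 4 \left(2 - 2\right)^{\frac{3}{2}} \left(-727\right) = 4 \cdot 0^{\frac{3}{2}} \left(-727\right) = 4 \cdot 0 \left(-727\right) = 0 \left(-727\right) = 0$)
$u + q = 130201 + 0 = 130201$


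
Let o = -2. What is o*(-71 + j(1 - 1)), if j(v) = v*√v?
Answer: 142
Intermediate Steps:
j(v) = v^(3/2)
o*(-71 + j(1 - 1)) = -2*(-71 + (1 - 1)^(3/2)) = -2*(-71 + 0^(3/2)) = -2*(-71 + 0) = -2*(-71) = 142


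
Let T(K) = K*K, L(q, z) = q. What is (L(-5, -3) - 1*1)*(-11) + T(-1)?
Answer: 67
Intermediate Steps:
T(K) = K²
(L(-5, -3) - 1*1)*(-11) + T(-1) = (-5 - 1*1)*(-11) + (-1)² = (-5 - 1)*(-11) + 1 = -6*(-11) + 1 = 66 + 1 = 67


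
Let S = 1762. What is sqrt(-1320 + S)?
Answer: sqrt(442) ≈ 21.024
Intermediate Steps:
sqrt(-1320 + S) = sqrt(-1320 + 1762) = sqrt(442)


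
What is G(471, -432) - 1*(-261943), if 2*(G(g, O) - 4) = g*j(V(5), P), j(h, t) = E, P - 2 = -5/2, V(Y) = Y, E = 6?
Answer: 263360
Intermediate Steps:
P = -1/2 (P = 2 - 5/2 = -1/2 ≈ -0.50000)
j(h, t) = 6
G(g, O) = 4 + 3*g (G(g, O) = 4 + (g*6)/2 = 4 + (6*g)/2 = 4 + 3*g)
G(471, -432) - 1*(-261943) = (4 + 3*471) - 1*(-261943) = (4 + 1413) + 261943 = 1417 + 261943 = 263360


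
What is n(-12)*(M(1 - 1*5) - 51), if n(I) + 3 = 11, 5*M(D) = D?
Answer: -2072/5 ≈ -414.40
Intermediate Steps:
M(D) = D/5
n(I) = 8 (n(I) = -3 + 11 = 8)
n(-12)*(M(1 - 1*5) - 51) = 8*((1 - 1*5)/5 - 51) = 8*((1 - 5)/5 - 51) = 8*((⅕)*(-4) - 51) = 8*(-⅘ - 51) = 8*(-259/5) = -2072/5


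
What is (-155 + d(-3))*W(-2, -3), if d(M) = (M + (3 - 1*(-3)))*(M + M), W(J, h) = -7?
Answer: 1211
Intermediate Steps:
d(M) = 2*M*(6 + M) (d(M) = (M + (3 + 3))*(2*M) = (M + 6)*(2*M) = (6 + M)*(2*M) = 2*M*(6 + M))
(-155 + d(-3))*W(-2, -3) = (-155 + 2*(-3)*(6 - 3))*(-7) = (-155 + 2*(-3)*3)*(-7) = (-155 - 18)*(-7) = -173*(-7) = 1211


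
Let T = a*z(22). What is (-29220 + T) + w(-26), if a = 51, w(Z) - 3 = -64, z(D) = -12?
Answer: -29893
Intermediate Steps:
w(Z) = -61 (w(Z) = 3 - 64 = -61)
T = -612 (T = 51*(-12) = -612)
(-29220 + T) + w(-26) = (-29220 - 612) - 61 = -29832 - 61 = -29893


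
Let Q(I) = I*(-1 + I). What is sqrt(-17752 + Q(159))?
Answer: sqrt(7370) ≈ 85.849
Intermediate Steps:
sqrt(-17752 + Q(159)) = sqrt(-17752 + 159*(-1 + 159)) = sqrt(-17752 + 159*158) = sqrt(-17752 + 25122) = sqrt(7370)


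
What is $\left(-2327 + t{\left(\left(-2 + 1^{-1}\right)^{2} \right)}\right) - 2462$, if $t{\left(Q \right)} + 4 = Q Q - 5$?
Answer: $-4797$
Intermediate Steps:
$t{\left(Q \right)} = -9 + Q^{2}$ ($t{\left(Q \right)} = -4 + \left(Q Q - 5\right) = -4 + \left(Q^{2} - 5\right) = -4 + \left(-5 + Q^{2}\right) = -9 + Q^{2}$)
$\left(-2327 + t{\left(\left(-2 + 1^{-1}\right)^{2} \right)}\right) - 2462 = \left(-2327 - \left(9 - \left(\left(-2 + 1^{-1}\right)^{2}\right)^{2}\right)\right) - 2462 = \left(-2327 - \left(9 - \left(\left(-2 + 1\right)^{2}\right)^{2}\right)\right) - 2462 = \left(-2327 - \left(9 - \left(\left(-1\right)^{2}\right)^{2}\right)\right) - 2462 = \left(-2327 - \left(9 - 1^{2}\right)\right) - 2462 = \left(-2327 + \left(-9 + 1\right)\right) - 2462 = \left(-2327 - 8\right) - 2462 = -2335 - 2462 = -4797$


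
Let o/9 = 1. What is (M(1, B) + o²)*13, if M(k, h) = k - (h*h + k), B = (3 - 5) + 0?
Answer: 1001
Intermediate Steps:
o = 9 (o = 9*1 = 9)
B = -2 (B = -2 + 0 = -2)
M(k, h) = -h² (M(k, h) = k - (h² + k) = k - (k + h²) = k + (-k - h²) = -h²)
(M(1, B) + o²)*13 = (-1*(-2)² + 9²)*13 = (-1*4 + 81)*13 = (-4 + 81)*13 = 77*13 = 1001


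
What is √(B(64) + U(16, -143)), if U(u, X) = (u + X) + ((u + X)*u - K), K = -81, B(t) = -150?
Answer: 2*I*√557 ≈ 47.202*I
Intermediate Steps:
U(u, X) = 81 + X + u + u*(X + u) (U(u, X) = (u + X) + ((u + X)*u - 1*(-81)) = (X + u) + ((X + u)*u + 81) = (X + u) + (u*(X + u) + 81) = (X + u) + (81 + u*(X + u)) = 81 + X + u + u*(X + u))
√(B(64) + U(16, -143)) = √(-150 + (81 - 143 + 16 + 16² - 143*16)) = √(-150 + (81 - 143 + 16 + 256 - 2288)) = √(-150 - 2078) = √(-2228) = 2*I*√557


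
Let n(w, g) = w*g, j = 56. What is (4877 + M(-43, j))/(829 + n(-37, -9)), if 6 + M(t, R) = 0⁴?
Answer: 4871/1162 ≈ 4.1919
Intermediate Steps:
n(w, g) = g*w
M(t, R) = -6 (M(t, R) = -6 + 0⁴ = -6 + 0 = -6)
(4877 + M(-43, j))/(829 + n(-37, -9)) = (4877 - 6)/(829 - 9*(-37)) = 4871/(829 + 333) = 4871/1162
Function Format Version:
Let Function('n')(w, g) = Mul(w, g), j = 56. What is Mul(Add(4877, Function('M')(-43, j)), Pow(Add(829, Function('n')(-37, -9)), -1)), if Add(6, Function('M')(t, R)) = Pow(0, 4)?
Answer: Rational(4871, 1162) ≈ 4.1919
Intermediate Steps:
Function('n')(w, g) = Mul(g, w)
Function('M')(t, R) = -6 (Function('M')(t, R) = Add(-6, Pow(0, 4)) = Add(-6, 0) = -6)
Mul(Add(4877, Function('M')(-43, j)), Pow(Add(829, Function('n')(-37, -9)), -1)) = Mul(Add(4877, -6), Pow(Add(829, Mul(-9, -37)), -1)) = Mul(4871, Pow(Add(829, 333), -1)) = Mul(4871, Pow(1162, -1)) = Mul(4871, Rational(1, 1162)) = Rational(4871, 1162)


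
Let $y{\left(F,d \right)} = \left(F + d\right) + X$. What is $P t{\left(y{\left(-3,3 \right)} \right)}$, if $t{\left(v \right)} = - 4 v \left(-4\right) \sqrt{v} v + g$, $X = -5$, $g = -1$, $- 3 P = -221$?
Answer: $- \frac{221}{3} + \frac{88400 i \sqrt{5}}{3} \approx -73.667 + 65890.0 i$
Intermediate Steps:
$P = \frac{221}{3}$ ($P = \left(- \frac{1}{3}\right) \left(-221\right) = \frac{221}{3} \approx 73.667$)
$y{\left(F,d \right)} = -5 + F + d$ ($y{\left(F,d \right)} = \left(F + d\right) - 5 = -5 + F + d$)
$t{\left(v \right)} = -1 + 16 v^{\frac{5}{2}}$ ($t{\left(v \right)} = - 4 v \left(-4\right) \sqrt{v} v - 1 = 16 v \sqrt{v} v - 1 = 16 v^{\frac{3}{2}} v - 1 = 16 v^{\frac{5}{2}} - 1 = -1 + 16 v^{\frac{5}{2}}$)
$P t{\left(y{\left(-3,3 \right)} \right)} = \frac{221 \left(-1 + 16 \left(-5 - 3 + 3\right)^{\frac{5}{2}}\right)}{3} = \frac{221 \left(-1 + 16 \left(-5\right)^{\frac{5}{2}}\right)}{3} = \frac{221 \left(-1 + 16 \cdot 25 i \sqrt{5}\right)}{3} = \frac{221 \left(-1 + 400 i \sqrt{5}\right)}{3} = - \frac{221}{3} + \frac{88400 i \sqrt{5}}{3}$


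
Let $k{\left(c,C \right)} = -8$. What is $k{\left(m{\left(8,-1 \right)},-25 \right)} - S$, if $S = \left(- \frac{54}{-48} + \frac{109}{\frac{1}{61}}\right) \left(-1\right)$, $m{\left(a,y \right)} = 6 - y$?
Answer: $\frac{53137}{8} \approx 6642.1$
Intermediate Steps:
$S = - \frac{53201}{8}$ ($S = \left(\left(-54\right) \left(- \frac{1}{48}\right) + 109 \frac{1}{\frac{1}{61}}\right) \left(-1\right) = \left(\frac{9}{8} + 109 \cdot 61\right) \left(-1\right) = \left(\frac{9}{8} + 6649\right) \left(-1\right) = \frac{53201}{8} \left(-1\right) = - \frac{53201}{8} \approx -6650.1$)
$k{\left(m{\left(8,-1 \right)},-25 \right)} - S = -8 - - \frac{53201}{8} = -8 + \frac{53201}{8} = \frac{53137}{8}$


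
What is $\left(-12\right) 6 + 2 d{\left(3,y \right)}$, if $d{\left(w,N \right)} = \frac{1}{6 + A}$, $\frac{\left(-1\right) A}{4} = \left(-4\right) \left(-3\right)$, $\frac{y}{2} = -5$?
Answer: $- \frac{1513}{21} \approx -72.048$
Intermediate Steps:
$y = -10$ ($y = 2 \left(-5\right) = -10$)
$A = -48$ ($A = - 4 \left(\left(-4\right) \left(-3\right)\right) = \left(-4\right) 12 = -48$)
$d{\left(w,N \right)} = - \frac{1}{42}$ ($d{\left(w,N \right)} = \frac{1}{6 - 48} = \frac{1}{-42} = - \frac{1}{42}$)
$\left(-12\right) 6 + 2 d{\left(3,y \right)} = \left(-12\right) 6 + 2 \left(- \frac{1}{42}\right) = -72 - \frac{1}{21} = - \frac{1513}{21}$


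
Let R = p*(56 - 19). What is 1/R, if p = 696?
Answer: 1/25752 ≈ 3.8832e-5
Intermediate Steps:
R = 25752 (R = 696*(56 - 19) = 696*37 = 25752)
1/R = 1/25752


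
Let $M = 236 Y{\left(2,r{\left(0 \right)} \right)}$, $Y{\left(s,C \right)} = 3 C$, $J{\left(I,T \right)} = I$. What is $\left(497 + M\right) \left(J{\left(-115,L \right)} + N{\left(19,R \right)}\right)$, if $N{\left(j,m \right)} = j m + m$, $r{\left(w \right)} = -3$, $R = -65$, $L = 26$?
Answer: $2302205$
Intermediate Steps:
$N{\left(j,m \right)} = m + j m$
$M = -2124$ ($M = 236 \cdot 3 \left(-3\right) = 236 \left(-9\right) = -2124$)
$\left(497 + M\right) \left(J{\left(-115,L \right)} + N{\left(19,R \right)}\right) = \left(497 - 2124\right) \left(-115 - 65 \left(1 + 19\right)\right) = - 1627 \left(-115 - 1300\right) = \left(-1627\right) \left(-1415\right) = 2302205$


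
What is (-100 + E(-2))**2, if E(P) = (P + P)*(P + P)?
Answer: 7056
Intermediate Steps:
E(P) = 4*P**2 (E(P) = (2*P)*(2*P) = 4*P**2)
(-100 + E(-2))**2 = (-100 + 4*(-2)**2)**2 = (-100 + 4*4)**2 = (-100 + 16)**2 = (-84)**2 = 7056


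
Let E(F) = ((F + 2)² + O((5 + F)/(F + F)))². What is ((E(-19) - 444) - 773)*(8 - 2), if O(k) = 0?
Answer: 493824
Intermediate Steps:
E(F) = (2 + F)⁴ (E(F) = ((F + 2)² + 0)² = ((2 + F)² + 0)² = ((2 + F)²)² = (2 + F)⁴)
((E(-19) - 444) - 773)*(8 - 2) = (((2 - 19)⁴ - 444) - 773)*(8 - 2) = (((-17)⁴ - 444) - 773)*6 = ((83521 - 444) - 773)*6 = (83077 - 773)*6 = 82304*6 = 493824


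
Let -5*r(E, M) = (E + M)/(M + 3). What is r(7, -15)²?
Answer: 4/225 ≈ 0.017778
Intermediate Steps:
r(E, M) = -(E + M)/(5*(3 + M)) (r(E, M) = -(E + M)/(5*(M + 3)) = -(E + M)/(5*(3 + M)))
r(7, -15)² = ((-1*7 - 1*(-15))/(5*(3 - 15)))² = ((⅕)*(-7 + 15)/(-12))² = ((⅕)*(-1/12)*8)² = (-2/15)² = 4/225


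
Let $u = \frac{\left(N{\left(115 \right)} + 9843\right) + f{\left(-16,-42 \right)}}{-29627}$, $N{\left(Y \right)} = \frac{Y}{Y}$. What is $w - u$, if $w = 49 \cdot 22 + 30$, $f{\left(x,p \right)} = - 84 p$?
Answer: $\frac{32840088}{29627} \approx 1108.5$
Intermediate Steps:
$w = 1108$ ($w = 1078 + 30 = 1108$)
$N{\left(Y \right)} = 1$
$u = - \frac{13372}{29627}$ ($u = \frac{\left(1 + 9843\right) - -3528}{-29627} = \left(9844 + 3528\right) \left(- \frac{1}{29627}\right) = 13372 \left(- \frac{1}{29627}\right) = - \frac{13372}{29627} \approx -0.45134$)
$w - u = 1108 - - \frac{13372}{29627} = 1108 + \frac{13372}{29627} = \frac{32840088}{29627}$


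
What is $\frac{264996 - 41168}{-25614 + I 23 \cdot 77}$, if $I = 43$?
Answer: $\frac{223828}{50539} \approx 4.4288$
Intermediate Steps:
$\frac{264996 - 41168}{-25614 + I 23 \cdot 77} = \frac{264996 - 41168}{-25614 + 43 \cdot 23 \cdot 77} = \frac{223828}{-25614 + 989 \cdot 77} = \frac{223828}{-25614 + 76153} = \frac{223828}{50539}$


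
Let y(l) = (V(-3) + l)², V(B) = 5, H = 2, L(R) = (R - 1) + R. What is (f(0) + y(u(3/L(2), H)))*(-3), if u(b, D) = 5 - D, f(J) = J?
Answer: -192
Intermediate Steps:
L(R) = -1 + 2*R (L(R) = (-1 + R) + R = -1 + 2*R)
y(l) = (5 + l)²
(f(0) + y(u(3/L(2), H)))*(-3) = (0 + (5 + (5 - 1*2))²)*(-3) = (0 + (5 + (5 - 2))²)*(-3) = (0 + (5 + 3)²)*(-3) = (0 + 8²)*(-3) = (0 + 64)*(-3) = 64*(-3) = -192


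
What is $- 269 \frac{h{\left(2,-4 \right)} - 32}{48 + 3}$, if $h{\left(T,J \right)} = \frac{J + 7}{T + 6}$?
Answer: $\frac{68057}{408} \approx 166.81$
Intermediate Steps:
$h{\left(T,J \right)} = \frac{7 + J}{6 + T}$
$- 269 \frac{h{\left(2,-4 \right)} - 32}{48 + 3} = - 269 \frac{\frac{7 - 4}{6 + 2} - 32}{48 + 3} = - 269 \frac{\frac{1}{8} \cdot 3 - 32}{51} = - 269 \left(\frac{1}{8} \cdot 3 - 32\right) \frac{1}{51} = - 269 \left(\frac{3}{8} - 32\right) \frac{1}{51} = - 269 \left(\left(- \frac{253}{8}\right) \frac{1}{51}\right) = \left(-269\right) \left(- \frac{253}{408}\right) = \frac{68057}{408}$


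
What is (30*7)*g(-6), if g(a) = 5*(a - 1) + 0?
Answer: -7350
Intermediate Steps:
g(a) = -5 + 5*a (g(a) = 5*(-1 + a) + 0 = (-5 + 5*a) + 0 = -5 + 5*a)
(30*7)*g(-6) = (30*7)*(-5 + 5*(-6)) = 210*(-5 - 30) = 210*(-35) = -7350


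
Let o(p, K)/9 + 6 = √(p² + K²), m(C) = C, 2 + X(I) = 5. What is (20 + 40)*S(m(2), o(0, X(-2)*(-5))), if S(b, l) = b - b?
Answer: 0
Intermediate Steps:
X(I) = 3 (X(I) = -2 + 5 = 3)
o(p, K) = -54 + 9*√(K² + p²) (o(p, K) = -54 + 9*√(p² + K²) = -54 + 9*√(K² + p²))
S(b, l) = 0
(20 + 40)*S(m(2), o(0, X(-2)*(-5))) = (20 + 40)*0 = 60*0 = 0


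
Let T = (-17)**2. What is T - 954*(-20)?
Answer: 19369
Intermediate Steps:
T = 289
T - 954*(-20) = 289 - 954*(-20) = 289 - 159*(-120) = 289 + 19080 = 19369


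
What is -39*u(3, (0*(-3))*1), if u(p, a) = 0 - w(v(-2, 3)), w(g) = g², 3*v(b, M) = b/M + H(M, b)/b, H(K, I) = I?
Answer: 13/27 ≈ 0.48148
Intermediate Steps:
v(b, M) = ⅓ + b/(3*M) (v(b, M) = (b/M + b/b)/3 = (b/M + 1)/3 = (1 + b/M)/3 = ⅓ + b/(3*M))
u(p, a) = -1/81 (u(p, a) = 0 - ((⅓)*(3 - 2)/3)² = 0 - ((⅓)*(⅓)*1)² = 0 - (⅑)² = 0 - 1*1/81 = 0 - 1/81 = -1/81)
-39*u(3, (0*(-3))*1) = -39*(-1/81) = 13/27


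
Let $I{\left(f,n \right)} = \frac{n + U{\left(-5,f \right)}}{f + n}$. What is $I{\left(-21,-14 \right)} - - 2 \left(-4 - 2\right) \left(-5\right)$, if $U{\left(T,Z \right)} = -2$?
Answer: $\frac{2116}{35} \approx 60.457$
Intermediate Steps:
$I{\left(f,n \right)} = \frac{-2 + n}{f + n}$ ($I{\left(f,n \right)} = \frac{n - 2}{f + n} = \frac{-2 + n}{f + n}$)
$I{\left(-21,-14 \right)} - - 2 \left(-4 - 2\right) \left(-5\right) = \frac{-2 - 14}{-21 - 14} - - 2 \left(-4 - 2\right) \left(-5\right) = \frac{1}{-35} \left(-16\right) - - 2 \left(-4 - 2\right) \left(-5\right) = \left(- \frac{1}{35}\right) \left(-16\right) - \left(-2\right) \left(-6\right) \left(-5\right) = \frac{16}{35} - 12 \left(-5\right) = \frac{16}{35} - -60 = \frac{16}{35} + 60 = \frac{2116}{35}$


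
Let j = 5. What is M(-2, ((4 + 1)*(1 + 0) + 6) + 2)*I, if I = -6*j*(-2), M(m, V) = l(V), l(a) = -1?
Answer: -60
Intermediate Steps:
M(m, V) = -1
I = 60 (I = -6*5*(-2) = -30*(-2) = 60)
M(-2, ((4 + 1)*(1 + 0) + 6) + 2)*I = -1*60 = -60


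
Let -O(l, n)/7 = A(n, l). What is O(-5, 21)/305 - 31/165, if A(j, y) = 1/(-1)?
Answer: -332/2013 ≈ -0.16493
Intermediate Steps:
A(j, y) = -1
O(l, n) = 7 (O(l, n) = -7*(-1) = 7)
O(-5, 21)/305 - 31/165 = 7/305 - 31/165 = -332/2013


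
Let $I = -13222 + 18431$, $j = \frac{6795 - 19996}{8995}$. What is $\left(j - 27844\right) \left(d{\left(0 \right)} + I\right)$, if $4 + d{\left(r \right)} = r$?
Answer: $- \frac{260739250221}{1799} \approx -1.4494 \cdot 10^{8}$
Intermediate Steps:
$j = - \frac{13201}{8995}$ ($j = \left(6795 - 19996\right) \frac{1}{8995} = \left(-13201\right) \frac{1}{8995} = - \frac{13201}{8995} \approx -1.4676$)
$I = 5209$
$d{\left(r \right)} = -4 + r$
$\left(j - 27844\right) \left(d{\left(0 \right)} + I\right) = \left(- \frac{13201}{8995} - 27844\right) \left(\left(-4 + 0\right) + 5209\right) = \left(- \frac{13201}{8995} - 27844\right) \left(-4 + 5209\right) = \left(- \frac{13201}{8995} - 27844\right) 5205 = \left(- \frac{250469981}{8995}\right) 5205 = - \frac{260739250221}{1799}$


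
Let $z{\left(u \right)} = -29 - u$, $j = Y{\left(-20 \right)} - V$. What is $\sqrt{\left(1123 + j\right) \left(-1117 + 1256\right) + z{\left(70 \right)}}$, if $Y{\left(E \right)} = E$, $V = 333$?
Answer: $\sqrt{106931} \approx 327.0$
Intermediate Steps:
$j = -353$ ($j = -20 - 333 = -353$)
$\sqrt{\left(1123 + j\right) \left(-1117 + 1256\right) + z{\left(70 \right)}} = \sqrt{\left(1123 - 353\right) \left(-1117 + 1256\right) - 99} = \sqrt{770 \cdot 139 - 99} = \sqrt{107030 - 99} = \sqrt{106931}$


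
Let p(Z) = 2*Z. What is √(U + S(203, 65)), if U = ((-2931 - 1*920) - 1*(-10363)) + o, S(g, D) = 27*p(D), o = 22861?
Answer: √32883 ≈ 181.34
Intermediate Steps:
S(g, D) = 54*D (S(g, D) = 27*(2*D) = 54*D)
U = 29373 (U = ((-2931 - 1*920) - 1*(-10363)) + 22861 = ((-2931 - 920) + 10363) + 22861 = (-3851 + 10363) + 22861 = 6512 + 22861 = 29373)
√(U + S(203, 65)) = √(29373 + 54*65) = √(29373 + 3510) = √32883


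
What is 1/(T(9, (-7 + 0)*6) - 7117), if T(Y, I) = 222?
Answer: -1/6895 ≈ -0.00014503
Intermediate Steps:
1/(T(9, (-7 + 0)*6) - 7117) = 1/(222 - 7117) = 1/(-6895) = -1/6895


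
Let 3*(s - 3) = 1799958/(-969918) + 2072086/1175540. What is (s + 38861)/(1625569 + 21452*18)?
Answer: 3692651608849663/191141715664496050 ≈ 0.019319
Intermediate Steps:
s = 282095209253/95014783810 (s = 3 + (1799958/(-969918) + 2072086/1175540)/3 = 3 + (1799958*(-1/969918) + 2072086*(1/1175540))/3 = 3 + (-299993/161653 + 1036043/587770)/3 = 3 + (⅓)*(-8847426531/95014783810) = 3 - 2949142177/95014783810 = 282095209253/95014783810 ≈ 2.9690)
(s + 38861)/(1625569 + 21452*18) = (282095209253/95014783810 + 38861)/(1625569 + 21452*18) = 3692651608849663/(95014783810*(1625569 + 386136)) = (3692651608849663/95014783810)/2011705 = (3692651608849663/95014783810)*(1/2011705) = 3692651608849663/191141715664496050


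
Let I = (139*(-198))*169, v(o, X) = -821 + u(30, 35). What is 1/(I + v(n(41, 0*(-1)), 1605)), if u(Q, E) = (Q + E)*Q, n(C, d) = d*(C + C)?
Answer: -1/4650089 ≈ -2.1505e-7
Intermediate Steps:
n(C, d) = 2*C*d (n(C, d) = d*(2*C) = 2*C*d)
u(Q, E) = Q*(E + Q) (u(Q, E) = (E + Q)*Q = Q*(E + Q))
v(o, X) = 1129 (v(o, X) = -821 + 30*(35 + 30) = -821 + 30*65 = -821 + 1950 = 1129)
I = -4651218 (I = -27522*169 = -4651218)
1/(I + v(n(41, 0*(-1)), 1605)) = 1/(-4651218 + 1129) = 1/(-4650089) = -1/4650089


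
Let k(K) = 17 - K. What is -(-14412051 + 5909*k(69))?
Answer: 14719319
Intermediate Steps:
-(-14412051 + 5909*k(69)) = -(-14311598 - 407721) = -5909/(1/(-2439 + (17 - 69))) = -5909/(1/(-2439 - 52)) = -5909/(1/(-2491)) = -5909/(-1/2491) = -5909*(-2491) = 14719319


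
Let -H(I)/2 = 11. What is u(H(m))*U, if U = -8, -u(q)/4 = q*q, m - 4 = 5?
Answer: 15488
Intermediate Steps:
m = 9 (m = 4 + 5 = 9)
H(I) = -22 (H(I) = -2*11 = -22)
u(q) = -4*q² (u(q) = -4*q*q = -4*q²)
u(H(m))*U = -4*(-22)²*(-8) = -4*484*(-8) = -1936*(-8) = 15488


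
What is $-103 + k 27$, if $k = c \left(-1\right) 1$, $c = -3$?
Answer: $-22$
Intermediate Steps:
$k = 3$ ($k = \left(-3\right) \left(-1\right) 1 = 3 \cdot 1 = 3$)
$-103 + k 27 = -103 + 3 \cdot 27 = -103 + 81 = -22$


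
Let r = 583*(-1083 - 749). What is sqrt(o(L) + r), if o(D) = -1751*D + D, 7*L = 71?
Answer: I*sqrt(1085806) ≈ 1042.0*I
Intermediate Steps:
L = 71/7 (L = (1/7)*71 = 71/7 ≈ 10.143)
o(D) = -1750*D
r = -1068056 (r = 583*(-1832) = -1068056)
sqrt(o(L) + r) = sqrt(-1750*71/7 - 1068056) = sqrt(-17750 - 1068056) = sqrt(-1085806) = I*sqrt(1085806)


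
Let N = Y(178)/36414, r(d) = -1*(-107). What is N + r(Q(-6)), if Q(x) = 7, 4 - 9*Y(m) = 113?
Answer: 35066573/327726 ≈ 107.00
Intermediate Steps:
Y(m) = -109/9 (Y(m) = 4/9 - ⅑*113 = 4/9 - 113/9 = -109/9)
r(d) = 107
N = -109/327726 (N = -109/9/36414 = -109/9*1/36414 = -109/327726 ≈ -0.00033259)
N + r(Q(-6)) = -109/327726 + 107 = 35066573/327726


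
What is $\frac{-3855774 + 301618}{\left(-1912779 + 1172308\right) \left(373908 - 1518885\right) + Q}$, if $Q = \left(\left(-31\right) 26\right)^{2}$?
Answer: $- \frac{3554156}{847822913803} \approx -4.1921 \cdot 10^{-6}$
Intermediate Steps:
$Q = 649636$ ($Q = \left(-806\right)^{2} = 649636$)
$\frac{-3855774 + 301618}{\left(-1912779 + 1172308\right) \left(373908 - 1518885\right) + Q} = \frac{-3855774 + 301618}{\left(-1912779 + 1172308\right) \left(373908 - 1518885\right) + 649636} = - \frac{3554156}{\left(-740471\right) \left(-1144977\right) + 649636} = - \frac{3554156}{847822264167 + 649636} = - \frac{3554156}{847822913803}$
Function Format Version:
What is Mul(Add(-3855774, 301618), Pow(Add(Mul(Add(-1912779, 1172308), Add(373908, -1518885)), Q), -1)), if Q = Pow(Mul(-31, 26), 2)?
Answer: Rational(-3554156, 847822913803) ≈ -4.1921e-6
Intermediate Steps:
Q = 649636 (Q = Pow(-806, 2) = 649636)
Mul(Add(-3855774, 301618), Pow(Add(Mul(Add(-1912779, 1172308), Add(373908, -1518885)), Q), -1)) = Mul(Add(-3855774, 301618), Pow(Add(Mul(Add(-1912779, 1172308), Add(373908, -1518885)), 649636), -1)) = Mul(-3554156, Pow(Add(Mul(-740471, -1144977), 649636), -1)) = Mul(-3554156, Pow(Add(847822264167, 649636), -1)) = Mul(-3554156, Pow(847822913803, -1)) = Mul(-3554156, Rational(1, 847822913803)) = Rational(-3554156, 847822913803)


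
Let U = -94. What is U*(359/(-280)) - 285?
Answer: -23027/140 ≈ -164.48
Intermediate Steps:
U*(359/(-280)) - 285 = -33746/(-280) - 285 = -33746*(-1)/280 - 285 = -94*(-359/280) - 285 = 16873/140 - 285 = -23027/140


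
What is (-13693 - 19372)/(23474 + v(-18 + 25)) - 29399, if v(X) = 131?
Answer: -138799292/4721 ≈ -29400.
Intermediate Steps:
(-13693 - 19372)/(23474 + v(-18 + 25)) - 29399 = (-13693 - 19372)/(23474 + 131) - 29399 = -33065/23605 - 29399 = -33065*1/23605 - 29399 = -6613/4721 - 29399 = -138799292/4721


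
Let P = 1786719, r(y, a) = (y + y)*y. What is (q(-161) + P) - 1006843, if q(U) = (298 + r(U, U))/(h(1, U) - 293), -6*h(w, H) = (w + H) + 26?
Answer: 158275723/203 ≈ 7.7968e+5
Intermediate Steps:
r(y, a) = 2*y² (r(y, a) = (2*y)*y = 2*y²)
h(w, H) = -13/3 - H/6 - w/6 (h(w, H) = -((w + H) + 26)/6 = -((H + w) + 26)/6 = -(26 + H + w)/6 = -13/3 - H/6 - w/6)
q(U) = (298 + 2*U²)/(-595/2 - U/6) (q(U) = (298 + 2*U²)/((-13/3 - U/6 - ⅙*1) - 293) = (298 + 2*U²)/((-13/3 - U/6 - ⅙) - 293) = (298 + 2*U²)/((-9/2 - U/6) - 293) = (298 + 2*U²)/(-595/2 - U/6))
(q(-161) + P) - 1006843 = (12*(-149 - 1*(-161)²)/(1785 - 161) + 1786719) - 1006843 = (12*(-149 - 1*25921)/1624 + 1786719) - 1006843 = (12*(1/1624)*(-149 - 25921) + 1786719) - 1006843 = (12*(1/1624)*(-26070) + 1786719) - 1006843 = (-39105/203 + 1786719) - 1006843 = 362664852/203 - 1006843 = 158275723/203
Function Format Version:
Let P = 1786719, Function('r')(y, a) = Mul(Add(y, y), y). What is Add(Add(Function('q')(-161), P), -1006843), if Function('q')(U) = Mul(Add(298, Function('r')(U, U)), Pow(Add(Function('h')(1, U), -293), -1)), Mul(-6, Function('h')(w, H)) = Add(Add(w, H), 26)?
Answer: Rational(158275723, 203) ≈ 7.7968e+5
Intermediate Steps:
Function('r')(y, a) = Mul(2, Pow(y, 2)) (Function('r')(y, a) = Mul(Mul(2, y), y) = Mul(2, Pow(y, 2)))
Function('h')(w, H) = Add(Rational(-13, 3), Mul(Rational(-1, 6), H), Mul(Rational(-1, 6), w)) (Function('h')(w, H) = Mul(Rational(-1, 6), Add(Add(w, H), 26)) = Mul(Rational(-1, 6), Add(Add(H, w), 26)) = Mul(Rational(-1, 6), Add(26, H, w)) = Add(Rational(-13, 3), Mul(Rational(-1, 6), H), Mul(Rational(-1, 6), w)))
Function('q')(U) = Mul(Pow(Add(Rational(-595, 2), Mul(Rational(-1, 6), U)), -1), Add(298, Mul(2, Pow(U, 2)))) (Function('q')(U) = Mul(Add(298, Mul(2, Pow(U, 2))), Pow(Add(Add(Rational(-13, 3), Mul(Rational(-1, 6), U), Mul(Rational(-1, 6), 1)), -293), -1)) = Mul(Add(298, Mul(2, Pow(U, 2))), Pow(Add(Add(Rational(-13, 3), Mul(Rational(-1, 6), U), Rational(-1, 6)), -293), -1)) = Mul(Add(298, Mul(2, Pow(U, 2))), Pow(Add(Add(Rational(-9, 2), Mul(Rational(-1, 6), U)), -293), -1)) = Mul(Add(298, Mul(2, Pow(U, 2))), Pow(Add(Rational(-595, 2), Mul(Rational(-1, 6), U)), -1)) = Mul(Pow(Add(Rational(-595, 2), Mul(Rational(-1, 6), U)), -1), Add(298, Mul(2, Pow(U, 2)))))
Add(Add(Function('q')(-161), P), -1006843) = Add(Add(Mul(12, Pow(Add(1785, -161), -1), Add(-149, Mul(-1, Pow(-161, 2)))), 1786719), -1006843) = Add(Add(Mul(12, Pow(1624, -1), Add(-149, Mul(-1, 25921))), 1786719), -1006843) = Add(Add(Mul(12, Rational(1, 1624), Add(-149, -25921)), 1786719), -1006843) = Add(Add(Mul(12, Rational(1, 1624), -26070), 1786719), -1006843) = Add(Add(Rational(-39105, 203), 1786719), -1006843) = Add(Rational(362664852, 203), -1006843) = Rational(158275723, 203)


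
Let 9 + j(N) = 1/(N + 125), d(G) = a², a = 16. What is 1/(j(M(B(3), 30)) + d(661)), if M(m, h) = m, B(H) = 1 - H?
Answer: 123/30382 ≈ 0.0040485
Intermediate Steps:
d(G) = 256 (d(G) = 16² = 256)
j(N) = -9 + 1/(125 + N) (j(N) = -9 + 1/(N + 125) = -9 + 1/(125 + N))
1/(j(M(B(3), 30)) + d(661)) = 1/((-1124 - 9*(1 - 1*3))/(125 + (1 - 1*3)) + 256) = 1/((-1124 - 9*(1 - 3))/(125 + (1 - 3)) + 256) = 1/((-1124 - 9*(-2))/(125 - 2) + 256) = 1/((-1124 + 18)/123 + 256) = 1/((1/123)*(-1106) + 256) = 1/(-1106/123 + 256) = 1/(30382/123) = 123/30382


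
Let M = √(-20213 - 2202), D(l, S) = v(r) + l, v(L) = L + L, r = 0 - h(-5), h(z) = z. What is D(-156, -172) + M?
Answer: -146 + I*√22415 ≈ -146.0 + 149.72*I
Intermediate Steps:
r = 5 (r = 0 - 1*(-5) = 0 + 5 = 5)
v(L) = 2*L
D(l, S) = 10 + l (D(l, S) = 2*5 + l = 10 + l)
M = I*√22415 (M = √(-22415) = I*√22415 ≈ 149.72*I)
D(-156, -172) + M = (10 - 156) + I*√22415 = -146 + I*√22415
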